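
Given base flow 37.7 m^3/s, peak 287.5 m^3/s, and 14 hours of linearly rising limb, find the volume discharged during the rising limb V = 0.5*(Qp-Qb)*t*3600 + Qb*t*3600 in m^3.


V = 0.5*(287.5 - 37.7)*14*3600 + 37.7*14*3600 = 8.1950e+06 m^3


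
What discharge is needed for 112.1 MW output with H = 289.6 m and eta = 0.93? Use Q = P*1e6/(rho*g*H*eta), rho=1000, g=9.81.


Q = 112.1 * 1e6 / (1000 * 9.81 * 289.6 * 0.93) = 42.4282 m^3/s


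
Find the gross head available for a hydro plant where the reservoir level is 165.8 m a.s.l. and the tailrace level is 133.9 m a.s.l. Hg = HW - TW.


Hg = 165.8 - 133.9 = 31.9000 m


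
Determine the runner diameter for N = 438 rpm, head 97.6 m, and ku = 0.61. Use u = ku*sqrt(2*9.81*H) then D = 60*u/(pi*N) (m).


u = 0.61 * sqrt(2*9.81*97.6) = 26.6934 m/s
D = 60 * 26.6934 / (pi * 438) = 1.1639 m


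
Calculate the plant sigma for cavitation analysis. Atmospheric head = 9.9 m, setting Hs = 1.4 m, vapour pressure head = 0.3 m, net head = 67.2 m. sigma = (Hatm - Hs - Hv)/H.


sigma = (9.9 - 1.4 - 0.3) / 67.2 = 0.1220


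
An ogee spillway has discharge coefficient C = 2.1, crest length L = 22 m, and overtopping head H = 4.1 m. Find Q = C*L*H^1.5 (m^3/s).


Q = 2.1 * 22 * 4.1^1.5 = 383.5463 m^3/s


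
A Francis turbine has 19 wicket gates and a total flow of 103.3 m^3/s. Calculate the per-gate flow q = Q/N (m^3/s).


q = 103.3 / 19 = 5.4368 m^3/s


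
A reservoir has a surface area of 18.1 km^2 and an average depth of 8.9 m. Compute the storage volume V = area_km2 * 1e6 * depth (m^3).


V = 18.1 * 1e6 * 8.9 = 1.6109e+08 m^3


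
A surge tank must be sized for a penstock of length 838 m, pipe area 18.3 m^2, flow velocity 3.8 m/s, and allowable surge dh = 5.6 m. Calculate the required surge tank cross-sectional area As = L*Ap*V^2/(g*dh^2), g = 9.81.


As = 838 * 18.3 * 3.8^2 / (9.81 * 5.6^2) = 719.8089 m^2


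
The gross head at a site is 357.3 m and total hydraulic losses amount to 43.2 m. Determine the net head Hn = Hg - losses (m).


Hn = 357.3 - 43.2 = 314.1000 m


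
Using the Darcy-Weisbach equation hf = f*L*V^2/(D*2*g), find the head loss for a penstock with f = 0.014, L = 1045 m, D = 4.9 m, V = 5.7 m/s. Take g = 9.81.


hf = 0.014 * 1045 * 5.7^2 / (4.9 * 2 * 9.81) = 4.9442 m


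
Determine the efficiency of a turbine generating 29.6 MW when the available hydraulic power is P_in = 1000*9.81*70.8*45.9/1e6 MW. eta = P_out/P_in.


P_in = 1000 * 9.81 * 70.8 * 45.9 / 1e6 = 31.8798 MW
eta = 29.6 / 31.8798 = 0.9285


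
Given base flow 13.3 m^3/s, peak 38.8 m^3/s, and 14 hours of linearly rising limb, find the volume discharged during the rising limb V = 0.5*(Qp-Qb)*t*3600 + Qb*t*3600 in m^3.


V = 0.5*(38.8 - 13.3)*14*3600 + 13.3*14*3600 = 1.3129e+06 m^3


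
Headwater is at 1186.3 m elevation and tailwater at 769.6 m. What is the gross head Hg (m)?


Hg = 1186.3 - 769.6 = 416.7000 m


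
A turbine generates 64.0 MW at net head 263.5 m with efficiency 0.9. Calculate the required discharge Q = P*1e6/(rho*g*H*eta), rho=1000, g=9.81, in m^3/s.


Q = 64.0 * 1e6 / (1000 * 9.81 * 263.5 * 0.9) = 27.5098 m^3/s


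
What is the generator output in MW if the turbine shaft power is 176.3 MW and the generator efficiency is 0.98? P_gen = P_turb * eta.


P_gen = 176.3 * 0.98 = 172.7740 MW


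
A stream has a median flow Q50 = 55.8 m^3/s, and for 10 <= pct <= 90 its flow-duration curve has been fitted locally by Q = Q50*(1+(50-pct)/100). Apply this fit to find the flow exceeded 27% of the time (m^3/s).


Q = 55.8 * (1 + (50 - 27)/100) = 68.6340 m^3/s


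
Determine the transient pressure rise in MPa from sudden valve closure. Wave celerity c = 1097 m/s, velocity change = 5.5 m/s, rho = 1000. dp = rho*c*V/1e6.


dp = 1000 * 1097 * 5.5 / 1e6 = 6.0335 MPa


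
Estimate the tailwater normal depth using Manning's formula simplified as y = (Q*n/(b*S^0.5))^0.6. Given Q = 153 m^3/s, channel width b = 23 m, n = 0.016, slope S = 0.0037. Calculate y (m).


y = (153 * 0.016 / (23 * 0.0037^0.5))^0.6 = 1.3989 m


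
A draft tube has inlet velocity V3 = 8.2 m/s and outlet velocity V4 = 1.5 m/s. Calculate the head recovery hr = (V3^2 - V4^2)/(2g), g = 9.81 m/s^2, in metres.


hr = (8.2^2 - 1.5^2) / (2*9.81) = 3.3124 m


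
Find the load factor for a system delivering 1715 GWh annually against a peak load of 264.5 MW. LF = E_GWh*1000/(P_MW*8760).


LF = 1715 * 1000 / (264.5 * 8760) = 0.7402


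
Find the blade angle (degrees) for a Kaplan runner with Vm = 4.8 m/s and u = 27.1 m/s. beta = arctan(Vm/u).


beta = arctan(4.8 / 27.1) = 10.0442 degrees


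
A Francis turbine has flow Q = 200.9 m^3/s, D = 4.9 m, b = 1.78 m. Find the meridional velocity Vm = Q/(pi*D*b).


Vm = 200.9 / (pi * 4.9 * 1.78) = 7.3319 m/s


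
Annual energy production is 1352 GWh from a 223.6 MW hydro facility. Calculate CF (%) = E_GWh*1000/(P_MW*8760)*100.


CF = 1352 * 1000 / (223.6 * 8760) * 100 = 69.0241 %


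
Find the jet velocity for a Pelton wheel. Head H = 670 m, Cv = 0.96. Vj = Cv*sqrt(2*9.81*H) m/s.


Vj = 0.96 * sqrt(2*9.81*670) = 110.0673 m/s


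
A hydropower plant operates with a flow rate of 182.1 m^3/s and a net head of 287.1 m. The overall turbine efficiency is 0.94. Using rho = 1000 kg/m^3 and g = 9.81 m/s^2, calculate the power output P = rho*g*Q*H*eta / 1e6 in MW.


P = 1000 * 9.81 * 182.1 * 287.1 * 0.94 / 1e6 = 482.1032 MW


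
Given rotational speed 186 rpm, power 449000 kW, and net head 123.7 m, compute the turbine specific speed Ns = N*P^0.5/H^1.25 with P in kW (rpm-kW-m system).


Ns = 186 * 449000^0.5 / 123.7^1.25 = 302.1162


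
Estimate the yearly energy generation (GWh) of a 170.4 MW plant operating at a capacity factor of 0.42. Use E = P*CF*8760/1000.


E = 170.4 * 0.42 * 8760 / 1000 = 626.9357 GWh


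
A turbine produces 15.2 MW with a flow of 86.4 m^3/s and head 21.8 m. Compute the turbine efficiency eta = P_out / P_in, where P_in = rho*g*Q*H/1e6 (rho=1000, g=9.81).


P_in = 1000 * 9.81 * 86.4 * 21.8 / 1e6 = 18.4773 MW
eta = 15.2 / 18.4773 = 0.8226


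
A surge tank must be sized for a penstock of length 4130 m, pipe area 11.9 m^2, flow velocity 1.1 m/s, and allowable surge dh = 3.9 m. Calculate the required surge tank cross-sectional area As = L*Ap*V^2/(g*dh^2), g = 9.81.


As = 4130 * 11.9 * 1.1^2 / (9.81 * 3.9^2) = 398.5512 m^2


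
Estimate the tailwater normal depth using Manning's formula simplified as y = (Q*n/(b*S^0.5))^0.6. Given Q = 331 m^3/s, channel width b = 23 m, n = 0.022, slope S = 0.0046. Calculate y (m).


y = (331 * 0.022 / (23 * 0.0046^0.5))^0.6 = 2.5205 m


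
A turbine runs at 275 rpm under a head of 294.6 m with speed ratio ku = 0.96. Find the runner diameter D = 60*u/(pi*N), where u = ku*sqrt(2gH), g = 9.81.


u = 0.96 * sqrt(2*9.81*294.6) = 72.9856 m/s
D = 60 * 72.9856 / (pi * 275) = 5.0688 m


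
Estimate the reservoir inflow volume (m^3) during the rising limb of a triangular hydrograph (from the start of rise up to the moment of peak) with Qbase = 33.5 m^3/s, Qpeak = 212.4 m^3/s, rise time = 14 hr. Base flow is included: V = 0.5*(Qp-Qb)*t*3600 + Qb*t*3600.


V = 0.5*(212.4 - 33.5)*14*3600 + 33.5*14*3600 = 6.1967e+06 m^3


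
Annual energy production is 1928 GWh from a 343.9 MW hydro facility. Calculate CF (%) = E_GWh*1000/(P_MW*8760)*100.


CF = 1928 * 1000 / (343.9 * 8760) * 100 = 63.9986 %


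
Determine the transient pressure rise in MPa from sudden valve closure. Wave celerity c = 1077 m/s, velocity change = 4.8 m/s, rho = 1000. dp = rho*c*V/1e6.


dp = 1000 * 1077 * 4.8 / 1e6 = 5.1696 MPa


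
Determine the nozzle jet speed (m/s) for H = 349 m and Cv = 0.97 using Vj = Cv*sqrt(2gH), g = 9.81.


Vj = 0.97 * sqrt(2*9.81*349) = 80.2664 m/s


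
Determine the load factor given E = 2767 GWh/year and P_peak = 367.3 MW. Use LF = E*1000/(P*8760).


LF = 2767 * 1000 / (367.3 * 8760) = 0.8600


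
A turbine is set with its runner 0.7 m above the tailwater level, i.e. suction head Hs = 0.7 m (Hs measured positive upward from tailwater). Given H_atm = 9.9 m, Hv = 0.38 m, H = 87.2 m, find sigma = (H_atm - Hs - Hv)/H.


sigma = (9.9 - 0.7 - 0.38) / 87.2 = 0.1011


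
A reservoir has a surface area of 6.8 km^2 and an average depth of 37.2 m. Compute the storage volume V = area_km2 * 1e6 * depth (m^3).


V = 6.8 * 1e6 * 37.2 = 2.5296e+08 m^3


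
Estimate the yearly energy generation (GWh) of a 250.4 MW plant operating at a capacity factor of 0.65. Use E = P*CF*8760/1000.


E = 250.4 * 0.65 * 8760 / 1000 = 1425.7776 GWh


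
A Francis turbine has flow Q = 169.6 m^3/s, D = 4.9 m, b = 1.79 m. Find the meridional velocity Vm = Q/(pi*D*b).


Vm = 169.6 / (pi * 4.9 * 1.79) = 6.1550 m/s


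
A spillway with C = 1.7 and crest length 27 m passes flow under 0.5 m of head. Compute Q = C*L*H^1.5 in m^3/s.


Q = 1.7 * 27 * 0.5^1.5 = 16.2281 m^3/s


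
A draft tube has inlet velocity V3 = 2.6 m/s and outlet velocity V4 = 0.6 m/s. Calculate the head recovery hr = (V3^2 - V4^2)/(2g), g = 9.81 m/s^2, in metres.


hr = (2.6^2 - 0.6^2) / (2*9.81) = 0.3262 m


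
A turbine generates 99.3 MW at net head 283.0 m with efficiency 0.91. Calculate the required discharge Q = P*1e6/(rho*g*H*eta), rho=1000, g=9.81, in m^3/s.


Q = 99.3 * 1e6 / (1000 * 9.81 * 283.0 * 0.91) = 39.3054 m^3/s


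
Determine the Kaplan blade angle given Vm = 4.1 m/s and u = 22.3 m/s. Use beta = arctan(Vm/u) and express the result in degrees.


beta = arctan(4.1 / 22.3) = 10.4179 degrees


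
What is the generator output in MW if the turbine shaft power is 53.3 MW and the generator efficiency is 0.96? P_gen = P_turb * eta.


P_gen = 53.3 * 0.96 = 51.1680 MW


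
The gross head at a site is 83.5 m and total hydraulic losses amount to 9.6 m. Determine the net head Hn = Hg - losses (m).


Hn = 83.5 - 9.6 = 73.9000 m


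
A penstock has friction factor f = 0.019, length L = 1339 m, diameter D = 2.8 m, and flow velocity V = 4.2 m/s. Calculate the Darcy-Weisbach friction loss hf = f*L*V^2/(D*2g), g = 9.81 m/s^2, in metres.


hf = 0.019 * 1339 * 4.2^2 / (2.8 * 2 * 9.81) = 8.1691 m


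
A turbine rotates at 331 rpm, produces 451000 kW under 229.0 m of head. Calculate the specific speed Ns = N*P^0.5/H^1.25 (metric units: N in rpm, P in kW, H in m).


Ns = 331 * 451000^0.5 / 229.0^1.25 = 249.5295


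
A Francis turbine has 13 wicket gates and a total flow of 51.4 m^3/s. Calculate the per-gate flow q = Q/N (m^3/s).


q = 51.4 / 13 = 3.9538 m^3/s


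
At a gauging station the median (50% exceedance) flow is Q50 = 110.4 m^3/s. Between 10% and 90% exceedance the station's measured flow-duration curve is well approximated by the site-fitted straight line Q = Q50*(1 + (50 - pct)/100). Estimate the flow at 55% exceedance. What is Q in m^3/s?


Q = 110.4 * (1 + (50 - 55)/100) = 104.8800 m^3/s


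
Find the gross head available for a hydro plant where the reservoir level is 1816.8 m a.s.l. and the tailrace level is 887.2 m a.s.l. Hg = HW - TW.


Hg = 1816.8 - 887.2 = 929.6000 m


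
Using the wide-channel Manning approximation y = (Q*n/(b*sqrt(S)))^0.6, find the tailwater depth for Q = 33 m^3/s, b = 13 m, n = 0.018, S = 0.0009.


y = (33 * 0.018 / (13 * 0.0009^0.5))^0.6 = 1.2872 m


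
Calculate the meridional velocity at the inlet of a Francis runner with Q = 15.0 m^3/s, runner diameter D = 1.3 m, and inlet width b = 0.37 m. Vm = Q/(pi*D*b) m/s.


Vm = 15.0 / (pi * 1.3 * 0.37) = 9.9265 m/s


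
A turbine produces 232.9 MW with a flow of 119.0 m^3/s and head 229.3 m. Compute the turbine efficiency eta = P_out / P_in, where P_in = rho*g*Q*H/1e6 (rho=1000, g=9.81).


P_in = 1000 * 9.81 * 119.0 * 229.3 / 1e6 = 267.6825 MW
eta = 232.9 / 267.6825 = 0.8701


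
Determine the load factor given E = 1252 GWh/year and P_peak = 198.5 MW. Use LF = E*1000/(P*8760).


LF = 1252 * 1000 / (198.5 * 8760) = 0.7200


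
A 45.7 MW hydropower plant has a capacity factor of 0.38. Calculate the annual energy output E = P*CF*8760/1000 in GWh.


E = 45.7 * 0.38 * 8760 / 1000 = 152.1262 GWh


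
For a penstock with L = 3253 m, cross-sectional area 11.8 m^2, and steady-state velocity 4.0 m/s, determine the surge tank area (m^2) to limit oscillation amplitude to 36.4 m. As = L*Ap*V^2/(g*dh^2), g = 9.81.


As = 3253 * 11.8 * 4.0^2 / (9.81 * 36.4^2) = 47.2514 m^2


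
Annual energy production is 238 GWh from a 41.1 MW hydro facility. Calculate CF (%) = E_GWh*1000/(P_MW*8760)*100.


CF = 238 * 1000 / (41.1 * 8760) * 100 = 66.1045 %


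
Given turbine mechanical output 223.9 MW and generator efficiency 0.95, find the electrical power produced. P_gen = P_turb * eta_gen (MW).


P_gen = 223.9 * 0.95 = 212.7050 MW


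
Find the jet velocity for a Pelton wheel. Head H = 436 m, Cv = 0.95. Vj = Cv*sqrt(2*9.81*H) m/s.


Vj = 0.95 * sqrt(2*9.81*436) = 87.8651 m/s


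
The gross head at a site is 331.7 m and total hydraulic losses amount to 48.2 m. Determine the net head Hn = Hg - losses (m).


Hn = 331.7 - 48.2 = 283.5000 m


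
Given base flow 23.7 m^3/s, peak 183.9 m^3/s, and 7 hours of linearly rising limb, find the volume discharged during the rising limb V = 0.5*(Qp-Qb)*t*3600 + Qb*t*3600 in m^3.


V = 0.5*(183.9 - 23.7)*7*3600 + 23.7*7*3600 = 2.6158e+06 m^3


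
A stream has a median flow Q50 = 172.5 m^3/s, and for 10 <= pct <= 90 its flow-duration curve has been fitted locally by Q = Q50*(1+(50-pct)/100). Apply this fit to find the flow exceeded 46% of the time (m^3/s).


Q = 172.5 * (1 + (50 - 46)/100) = 179.4000 m^3/s


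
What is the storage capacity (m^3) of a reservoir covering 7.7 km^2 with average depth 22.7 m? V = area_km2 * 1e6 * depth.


V = 7.7 * 1e6 * 22.7 = 1.7479e+08 m^3


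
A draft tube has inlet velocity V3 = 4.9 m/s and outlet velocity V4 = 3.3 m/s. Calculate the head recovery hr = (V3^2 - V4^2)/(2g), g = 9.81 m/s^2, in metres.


hr = (4.9^2 - 3.3^2) / (2*9.81) = 0.6687 m


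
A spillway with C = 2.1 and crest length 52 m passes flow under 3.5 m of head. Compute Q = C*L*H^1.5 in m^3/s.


Q = 2.1 * 52 * 3.5^1.5 = 715.0307 m^3/s


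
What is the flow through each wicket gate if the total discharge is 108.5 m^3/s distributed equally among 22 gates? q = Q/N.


q = 108.5 / 22 = 4.9318 m^3/s


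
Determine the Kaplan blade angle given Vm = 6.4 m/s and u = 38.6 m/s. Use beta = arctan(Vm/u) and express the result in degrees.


beta = arctan(6.4 / 38.6) = 9.4142 degrees


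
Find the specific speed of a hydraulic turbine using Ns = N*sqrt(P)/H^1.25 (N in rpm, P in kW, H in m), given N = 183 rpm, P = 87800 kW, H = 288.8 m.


Ns = 183 * 87800^0.5 / 288.8^1.25 = 45.5462


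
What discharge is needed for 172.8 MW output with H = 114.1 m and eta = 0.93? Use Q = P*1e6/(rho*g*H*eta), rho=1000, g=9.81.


Q = 172.8 * 1e6 / (1000 * 9.81 * 114.1 * 0.93) = 165.9993 m^3/s


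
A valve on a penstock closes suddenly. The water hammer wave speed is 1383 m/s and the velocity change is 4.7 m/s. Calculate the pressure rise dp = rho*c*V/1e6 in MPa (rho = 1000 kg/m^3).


dp = 1000 * 1383 * 4.7 / 1e6 = 6.5001 MPa


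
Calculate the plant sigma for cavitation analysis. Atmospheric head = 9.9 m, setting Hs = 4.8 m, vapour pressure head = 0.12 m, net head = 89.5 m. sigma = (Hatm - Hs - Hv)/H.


sigma = (9.9 - 4.8 - 0.12) / 89.5 = 0.0556


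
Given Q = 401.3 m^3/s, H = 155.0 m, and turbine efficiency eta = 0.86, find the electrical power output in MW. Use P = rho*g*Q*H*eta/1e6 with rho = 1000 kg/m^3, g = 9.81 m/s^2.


P = 1000 * 9.81 * 401.3 * 155.0 * 0.86 / 1e6 = 524.7692 MW


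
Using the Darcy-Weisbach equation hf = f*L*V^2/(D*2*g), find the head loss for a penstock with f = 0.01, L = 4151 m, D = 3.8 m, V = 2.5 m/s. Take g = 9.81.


hf = 0.01 * 4151 * 2.5^2 / (3.8 * 2 * 9.81) = 3.4798 m


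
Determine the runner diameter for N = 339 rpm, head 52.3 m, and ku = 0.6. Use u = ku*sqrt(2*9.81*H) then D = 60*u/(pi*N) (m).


u = 0.6 * sqrt(2*9.81*52.3) = 19.2199 m/s
D = 60 * 19.2199 / (pi * 339) = 1.0828 m


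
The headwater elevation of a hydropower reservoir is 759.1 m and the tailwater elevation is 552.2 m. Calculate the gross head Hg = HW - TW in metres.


Hg = 759.1 - 552.2 = 206.9000 m


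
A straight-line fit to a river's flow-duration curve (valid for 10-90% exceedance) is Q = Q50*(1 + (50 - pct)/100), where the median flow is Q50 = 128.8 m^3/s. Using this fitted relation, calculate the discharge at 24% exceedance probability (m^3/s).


Q = 128.8 * (1 + (50 - 24)/100) = 162.2880 m^3/s


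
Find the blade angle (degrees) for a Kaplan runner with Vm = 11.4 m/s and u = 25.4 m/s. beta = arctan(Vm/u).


beta = arctan(11.4 / 25.4) = 24.1714 degrees


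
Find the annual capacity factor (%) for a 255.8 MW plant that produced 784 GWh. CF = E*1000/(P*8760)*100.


CF = 784 * 1000 / (255.8 * 8760) * 100 = 34.9874 %


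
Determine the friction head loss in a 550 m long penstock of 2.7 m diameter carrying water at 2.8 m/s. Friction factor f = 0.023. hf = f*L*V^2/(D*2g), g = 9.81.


hf = 0.023 * 550 * 2.8^2 / (2.7 * 2 * 9.81) = 1.8722 m


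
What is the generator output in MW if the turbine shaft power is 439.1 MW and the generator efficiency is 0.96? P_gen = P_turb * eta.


P_gen = 439.1 * 0.96 = 421.5360 MW


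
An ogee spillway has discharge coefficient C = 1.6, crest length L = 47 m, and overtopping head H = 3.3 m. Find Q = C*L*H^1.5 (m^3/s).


Q = 1.6 * 47 * 3.3^1.5 = 450.8050 m^3/s


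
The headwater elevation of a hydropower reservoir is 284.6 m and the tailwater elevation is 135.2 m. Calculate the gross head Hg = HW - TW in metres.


Hg = 284.6 - 135.2 = 149.4000 m


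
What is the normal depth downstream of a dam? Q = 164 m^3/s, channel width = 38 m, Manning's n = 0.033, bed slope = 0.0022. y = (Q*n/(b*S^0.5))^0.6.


y = (164 * 0.033 / (38 * 0.0022^0.5))^0.6 = 1.9472 m


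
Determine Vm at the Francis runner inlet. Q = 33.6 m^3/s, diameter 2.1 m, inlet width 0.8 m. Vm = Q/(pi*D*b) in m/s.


Vm = 33.6 / (pi * 2.1 * 0.8) = 6.3662 m/s


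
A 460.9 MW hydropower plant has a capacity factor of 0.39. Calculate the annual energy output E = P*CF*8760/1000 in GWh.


E = 460.9 * 0.39 * 8760 / 1000 = 1574.6188 GWh


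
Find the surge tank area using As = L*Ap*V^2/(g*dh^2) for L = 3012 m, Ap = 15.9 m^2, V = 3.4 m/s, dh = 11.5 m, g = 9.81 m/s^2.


As = 3012 * 15.9 * 3.4^2 / (9.81 * 11.5^2) = 426.7222 m^2


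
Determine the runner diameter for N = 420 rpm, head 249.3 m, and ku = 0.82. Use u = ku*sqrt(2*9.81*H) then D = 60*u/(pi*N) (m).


u = 0.82 * sqrt(2*9.81*249.3) = 57.3488 m/s
D = 60 * 57.3488 / (pi * 420) = 2.6078 m


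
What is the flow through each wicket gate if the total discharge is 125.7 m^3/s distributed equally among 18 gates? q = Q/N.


q = 125.7 / 18 = 6.9833 m^3/s


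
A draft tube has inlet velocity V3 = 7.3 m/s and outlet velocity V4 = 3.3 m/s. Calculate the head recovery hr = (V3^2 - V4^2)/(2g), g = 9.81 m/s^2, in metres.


hr = (7.3^2 - 3.3^2) / (2*9.81) = 2.1611 m


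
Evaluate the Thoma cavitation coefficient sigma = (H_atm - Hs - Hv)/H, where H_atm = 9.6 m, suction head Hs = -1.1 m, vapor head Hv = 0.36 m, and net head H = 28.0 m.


sigma = (9.6 - (-1.1) - 0.36) / 28.0 = 0.3693


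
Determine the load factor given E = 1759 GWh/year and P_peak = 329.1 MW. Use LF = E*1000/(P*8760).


LF = 1759 * 1000 / (329.1 * 8760) = 0.6101


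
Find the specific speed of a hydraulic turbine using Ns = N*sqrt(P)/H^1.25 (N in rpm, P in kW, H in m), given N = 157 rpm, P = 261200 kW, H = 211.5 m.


Ns = 157 * 261200^0.5 / 211.5^1.25 = 99.4829


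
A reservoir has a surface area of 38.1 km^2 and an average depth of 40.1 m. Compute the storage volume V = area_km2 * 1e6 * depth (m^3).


V = 38.1 * 1e6 * 40.1 = 1.5278e+09 m^3


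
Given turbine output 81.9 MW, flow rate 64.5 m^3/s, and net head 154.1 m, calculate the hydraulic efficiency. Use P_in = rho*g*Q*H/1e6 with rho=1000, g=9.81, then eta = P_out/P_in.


P_in = 1000 * 9.81 * 64.5 * 154.1 / 1e6 = 97.5060 MW
eta = 81.9 / 97.5060 = 0.8399


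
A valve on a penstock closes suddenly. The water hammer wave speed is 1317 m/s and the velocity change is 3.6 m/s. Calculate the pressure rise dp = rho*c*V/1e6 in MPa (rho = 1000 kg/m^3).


dp = 1000 * 1317 * 3.6 / 1e6 = 4.7412 MPa


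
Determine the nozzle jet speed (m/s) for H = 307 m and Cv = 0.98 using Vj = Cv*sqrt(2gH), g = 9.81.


Vj = 0.98 * sqrt(2*9.81*307) = 76.0580 m/s


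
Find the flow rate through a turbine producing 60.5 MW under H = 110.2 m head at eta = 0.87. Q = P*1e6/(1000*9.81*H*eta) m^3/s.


Q = 60.5 * 1e6 / (1000 * 9.81 * 110.2 * 0.87) = 64.3258 m^3/s


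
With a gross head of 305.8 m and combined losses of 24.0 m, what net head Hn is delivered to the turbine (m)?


Hn = 305.8 - 24.0 = 281.8000 m


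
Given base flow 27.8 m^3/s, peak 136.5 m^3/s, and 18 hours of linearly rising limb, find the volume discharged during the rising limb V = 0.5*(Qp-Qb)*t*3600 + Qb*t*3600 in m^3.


V = 0.5*(136.5 - 27.8)*18*3600 + 27.8*18*3600 = 5.3233e+06 m^3


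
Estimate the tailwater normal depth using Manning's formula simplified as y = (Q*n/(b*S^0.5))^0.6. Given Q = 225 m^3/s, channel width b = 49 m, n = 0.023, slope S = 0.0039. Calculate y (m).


y = (225 * 0.023 / (49 * 0.0039^0.5))^0.6 = 1.3706 m


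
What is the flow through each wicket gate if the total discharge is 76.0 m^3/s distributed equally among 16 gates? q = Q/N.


q = 76.0 / 16 = 4.7500 m^3/s


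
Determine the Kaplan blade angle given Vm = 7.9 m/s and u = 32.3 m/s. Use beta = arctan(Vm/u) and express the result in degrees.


beta = arctan(7.9 / 32.3) = 13.7437 degrees


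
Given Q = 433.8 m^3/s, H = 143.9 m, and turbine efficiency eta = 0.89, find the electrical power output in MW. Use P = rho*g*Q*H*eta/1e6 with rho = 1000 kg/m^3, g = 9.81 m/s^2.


P = 1000 * 9.81 * 433.8 * 143.9 * 0.89 / 1e6 = 545.0161 MW


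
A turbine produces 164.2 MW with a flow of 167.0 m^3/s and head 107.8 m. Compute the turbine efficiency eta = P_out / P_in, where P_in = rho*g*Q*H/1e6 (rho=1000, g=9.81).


P_in = 1000 * 9.81 * 167.0 * 107.8 / 1e6 = 176.6055 MW
eta = 164.2 / 176.6055 = 0.9298


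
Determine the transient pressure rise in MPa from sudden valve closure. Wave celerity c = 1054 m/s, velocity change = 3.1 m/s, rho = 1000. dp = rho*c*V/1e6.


dp = 1000 * 1054 * 3.1 / 1e6 = 3.2674 MPa


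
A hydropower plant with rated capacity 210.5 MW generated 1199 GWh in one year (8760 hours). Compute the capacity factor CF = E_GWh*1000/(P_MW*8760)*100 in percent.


CF = 1199 * 1000 / (210.5 * 8760) * 100 = 65.0224 %


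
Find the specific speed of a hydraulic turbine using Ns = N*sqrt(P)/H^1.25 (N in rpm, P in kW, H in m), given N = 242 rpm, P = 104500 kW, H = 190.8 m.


Ns = 242 * 104500^0.5 / 190.8^1.25 = 110.3191


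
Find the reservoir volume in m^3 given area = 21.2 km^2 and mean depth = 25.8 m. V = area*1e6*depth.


V = 21.2 * 1e6 * 25.8 = 5.4696e+08 m^3


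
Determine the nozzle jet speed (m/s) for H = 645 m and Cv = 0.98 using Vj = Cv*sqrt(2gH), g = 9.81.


Vj = 0.98 * sqrt(2*9.81*645) = 110.2441 m/s


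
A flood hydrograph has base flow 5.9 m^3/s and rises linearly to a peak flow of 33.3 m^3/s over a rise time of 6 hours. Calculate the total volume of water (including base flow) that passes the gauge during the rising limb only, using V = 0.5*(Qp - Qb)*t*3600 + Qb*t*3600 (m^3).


V = 0.5*(33.3 - 5.9)*6*3600 + 5.9*6*3600 = 423360.0000 m^3


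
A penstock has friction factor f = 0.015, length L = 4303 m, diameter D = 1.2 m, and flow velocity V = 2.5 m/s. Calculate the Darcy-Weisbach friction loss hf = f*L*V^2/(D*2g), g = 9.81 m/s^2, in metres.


hf = 0.015 * 4303 * 2.5^2 / (1.2 * 2 * 9.81) = 17.1341 m


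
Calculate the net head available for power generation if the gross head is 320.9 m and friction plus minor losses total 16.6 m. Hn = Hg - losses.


Hn = 320.9 - 16.6 = 304.3000 m


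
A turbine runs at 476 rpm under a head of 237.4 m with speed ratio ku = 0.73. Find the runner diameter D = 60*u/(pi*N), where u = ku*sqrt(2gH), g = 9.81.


u = 0.73 * sqrt(2*9.81*237.4) = 49.8210 m/s
D = 60 * 49.8210 / (pi * 476) = 1.9990 m


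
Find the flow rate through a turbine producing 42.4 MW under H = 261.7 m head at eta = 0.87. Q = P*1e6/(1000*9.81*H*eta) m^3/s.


Q = 42.4 * 1e6 / (1000 * 9.81 * 261.7 * 0.87) = 18.9834 m^3/s


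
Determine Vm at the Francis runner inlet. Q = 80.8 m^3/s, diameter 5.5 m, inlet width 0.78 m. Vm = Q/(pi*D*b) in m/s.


Vm = 80.8 / (pi * 5.5 * 0.78) = 5.9952 m/s


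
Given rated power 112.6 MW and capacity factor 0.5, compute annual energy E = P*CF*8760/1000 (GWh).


E = 112.6 * 0.5 * 8760 / 1000 = 493.1880 GWh


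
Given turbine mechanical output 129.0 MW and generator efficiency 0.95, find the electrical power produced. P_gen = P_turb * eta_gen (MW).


P_gen = 129.0 * 0.95 = 122.5500 MW


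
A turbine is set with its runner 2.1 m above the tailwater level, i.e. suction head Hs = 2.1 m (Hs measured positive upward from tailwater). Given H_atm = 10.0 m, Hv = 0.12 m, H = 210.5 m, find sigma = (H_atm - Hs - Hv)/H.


sigma = (10.0 - 2.1 - 0.12) / 210.5 = 0.0370


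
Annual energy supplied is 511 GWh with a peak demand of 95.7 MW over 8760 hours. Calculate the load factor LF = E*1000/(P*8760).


LF = 511 * 1000 / (95.7 * 8760) = 0.6095


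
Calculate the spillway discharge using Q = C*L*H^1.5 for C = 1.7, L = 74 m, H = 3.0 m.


Q = 1.7 * 74 * 3.0^1.5 = 653.6760 m^3/s


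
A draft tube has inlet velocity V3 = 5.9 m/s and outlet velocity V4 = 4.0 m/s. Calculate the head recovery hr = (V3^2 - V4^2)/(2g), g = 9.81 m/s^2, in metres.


hr = (5.9^2 - 4.0^2) / (2*9.81) = 0.9587 m


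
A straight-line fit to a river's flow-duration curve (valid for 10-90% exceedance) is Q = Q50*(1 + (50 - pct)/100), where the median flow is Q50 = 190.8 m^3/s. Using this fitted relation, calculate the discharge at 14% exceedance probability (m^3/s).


Q = 190.8 * (1 + (50 - 14)/100) = 259.4880 m^3/s


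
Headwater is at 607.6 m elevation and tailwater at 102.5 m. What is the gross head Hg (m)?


Hg = 607.6 - 102.5 = 505.1000 m


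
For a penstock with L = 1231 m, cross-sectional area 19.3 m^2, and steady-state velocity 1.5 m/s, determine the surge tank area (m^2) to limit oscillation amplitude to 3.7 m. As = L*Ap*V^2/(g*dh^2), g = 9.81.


As = 1231 * 19.3 * 1.5^2 / (9.81 * 3.7^2) = 398.0388 m^2


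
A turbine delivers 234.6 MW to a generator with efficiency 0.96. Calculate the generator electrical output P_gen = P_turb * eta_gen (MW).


P_gen = 234.6 * 0.96 = 225.2160 MW


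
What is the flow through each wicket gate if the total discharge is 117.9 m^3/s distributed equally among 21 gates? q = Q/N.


q = 117.9 / 21 = 5.6143 m^3/s


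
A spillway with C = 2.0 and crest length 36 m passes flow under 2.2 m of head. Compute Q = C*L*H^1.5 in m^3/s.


Q = 2.0 * 36 * 2.2^1.5 = 234.9452 m^3/s


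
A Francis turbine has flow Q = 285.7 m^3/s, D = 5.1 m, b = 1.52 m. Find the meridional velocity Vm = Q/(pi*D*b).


Vm = 285.7 / (pi * 5.1 * 1.52) = 11.7313 m/s


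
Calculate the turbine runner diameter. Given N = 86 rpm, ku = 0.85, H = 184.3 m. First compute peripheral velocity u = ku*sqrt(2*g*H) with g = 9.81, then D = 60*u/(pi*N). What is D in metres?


u = 0.85 * sqrt(2*9.81*184.3) = 51.1130 m/s
D = 60 * 51.1130 / (pi * 86) = 11.3510 m


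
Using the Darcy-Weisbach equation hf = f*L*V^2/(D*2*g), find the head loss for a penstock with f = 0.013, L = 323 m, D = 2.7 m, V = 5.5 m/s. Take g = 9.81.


hf = 0.013 * 323 * 5.5^2 / (2.7 * 2 * 9.81) = 2.3978 m


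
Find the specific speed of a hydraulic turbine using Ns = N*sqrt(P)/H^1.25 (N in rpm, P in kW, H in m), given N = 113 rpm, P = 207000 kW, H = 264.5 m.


Ns = 113 * 207000^0.5 / 264.5^1.25 = 48.1983


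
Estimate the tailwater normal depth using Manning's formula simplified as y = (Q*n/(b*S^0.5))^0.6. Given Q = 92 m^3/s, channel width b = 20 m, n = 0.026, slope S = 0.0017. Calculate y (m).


y = (92 * 0.026 / (20 * 0.0017^0.5))^0.6 = 1.8945 m


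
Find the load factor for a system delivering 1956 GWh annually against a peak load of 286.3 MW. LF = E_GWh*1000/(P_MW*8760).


LF = 1956 * 1000 / (286.3 * 8760) = 0.7799


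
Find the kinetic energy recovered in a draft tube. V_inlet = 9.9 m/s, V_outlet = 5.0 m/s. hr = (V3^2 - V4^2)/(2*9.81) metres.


hr = (9.9^2 - 5.0^2) / (2*9.81) = 3.7212 m


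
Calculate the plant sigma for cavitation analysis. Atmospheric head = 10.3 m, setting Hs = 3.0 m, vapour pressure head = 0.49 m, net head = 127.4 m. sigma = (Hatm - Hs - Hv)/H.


sigma = (10.3 - 3.0 - 0.49) / 127.4 = 0.0535


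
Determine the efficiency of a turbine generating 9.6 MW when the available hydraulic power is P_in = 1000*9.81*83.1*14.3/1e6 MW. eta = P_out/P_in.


P_in = 1000 * 9.81 * 83.1 * 14.3 / 1e6 = 11.6575 MW
eta = 9.6 / 11.6575 = 0.8235


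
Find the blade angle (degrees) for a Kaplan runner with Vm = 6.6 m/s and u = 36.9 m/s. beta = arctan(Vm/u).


beta = arctan(6.6 / 36.9) = 10.1408 degrees


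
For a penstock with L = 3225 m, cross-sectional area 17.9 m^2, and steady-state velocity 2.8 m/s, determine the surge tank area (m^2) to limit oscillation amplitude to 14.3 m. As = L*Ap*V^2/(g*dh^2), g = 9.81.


As = 3225 * 17.9 * 2.8^2 / (9.81 * 14.3^2) = 225.6097 m^2


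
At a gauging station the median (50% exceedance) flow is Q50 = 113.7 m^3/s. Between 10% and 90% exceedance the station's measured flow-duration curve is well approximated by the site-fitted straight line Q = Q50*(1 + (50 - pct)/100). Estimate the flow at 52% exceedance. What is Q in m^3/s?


Q = 113.7 * (1 + (50 - 52)/100) = 111.4260 m^3/s


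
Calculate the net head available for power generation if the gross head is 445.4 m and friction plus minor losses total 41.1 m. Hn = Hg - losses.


Hn = 445.4 - 41.1 = 404.3000 m


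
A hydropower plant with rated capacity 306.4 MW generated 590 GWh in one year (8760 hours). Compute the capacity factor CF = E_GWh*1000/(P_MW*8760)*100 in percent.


CF = 590 * 1000 / (306.4 * 8760) * 100 = 21.9816 %


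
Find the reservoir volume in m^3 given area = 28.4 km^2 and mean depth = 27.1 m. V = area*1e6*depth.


V = 28.4 * 1e6 * 27.1 = 7.6964e+08 m^3


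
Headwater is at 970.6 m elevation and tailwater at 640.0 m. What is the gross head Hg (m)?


Hg = 970.6 - 640.0 = 330.6000 m


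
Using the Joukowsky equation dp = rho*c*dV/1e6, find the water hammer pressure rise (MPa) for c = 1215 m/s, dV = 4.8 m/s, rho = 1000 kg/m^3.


dp = 1000 * 1215 * 4.8 / 1e6 = 5.8320 MPa


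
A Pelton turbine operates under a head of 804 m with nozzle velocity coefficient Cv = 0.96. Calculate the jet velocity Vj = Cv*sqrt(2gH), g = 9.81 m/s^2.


Vj = 0.96 * sqrt(2*9.81*804) = 120.5726 m/s


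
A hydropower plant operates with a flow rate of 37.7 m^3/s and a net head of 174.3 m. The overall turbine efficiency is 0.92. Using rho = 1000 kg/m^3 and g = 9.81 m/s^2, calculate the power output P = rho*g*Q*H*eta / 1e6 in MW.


P = 1000 * 9.81 * 37.7 * 174.3 * 0.92 / 1e6 = 59.3056 MW


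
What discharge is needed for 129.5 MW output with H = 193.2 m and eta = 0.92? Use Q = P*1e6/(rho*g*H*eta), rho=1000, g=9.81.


Q = 129.5 * 1e6 / (1000 * 9.81 * 193.2 * 0.92) = 74.2687 m^3/s


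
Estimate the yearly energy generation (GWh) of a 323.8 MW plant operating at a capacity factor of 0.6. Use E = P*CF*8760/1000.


E = 323.8 * 0.6 * 8760 / 1000 = 1701.8928 GWh


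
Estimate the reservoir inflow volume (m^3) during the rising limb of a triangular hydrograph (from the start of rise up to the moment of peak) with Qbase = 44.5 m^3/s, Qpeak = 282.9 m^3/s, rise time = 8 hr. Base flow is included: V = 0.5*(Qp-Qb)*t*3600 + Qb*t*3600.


V = 0.5*(282.9 - 44.5)*8*3600 + 44.5*8*3600 = 4.7146e+06 m^3


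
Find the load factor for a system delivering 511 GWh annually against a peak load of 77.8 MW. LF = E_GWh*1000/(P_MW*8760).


LF = 511 * 1000 / (77.8 * 8760) = 0.7498


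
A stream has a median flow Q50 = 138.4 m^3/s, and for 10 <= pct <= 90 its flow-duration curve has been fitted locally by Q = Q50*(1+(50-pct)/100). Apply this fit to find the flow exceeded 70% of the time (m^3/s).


Q = 138.4 * (1 + (50 - 70)/100) = 110.7200 m^3/s


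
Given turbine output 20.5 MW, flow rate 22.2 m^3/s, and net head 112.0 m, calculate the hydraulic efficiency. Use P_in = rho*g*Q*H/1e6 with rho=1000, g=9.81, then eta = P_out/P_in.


P_in = 1000 * 9.81 * 22.2 * 112.0 / 1e6 = 24.3916 MW
eta = 20.5 / 24.3916 = 0.8405


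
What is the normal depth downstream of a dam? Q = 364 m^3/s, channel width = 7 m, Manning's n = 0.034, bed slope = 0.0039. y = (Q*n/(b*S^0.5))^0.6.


y = (364 * 0.034 / (7 * 0.0039^0.5))^0.6 = 7.4331 m


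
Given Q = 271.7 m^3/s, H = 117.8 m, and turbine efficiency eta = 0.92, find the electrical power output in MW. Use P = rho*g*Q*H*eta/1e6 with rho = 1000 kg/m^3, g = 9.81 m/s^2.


P = 1000 * 9.81 * 271.7 * 117.8 * 0.92 / 1e6 = 288.8629 MW


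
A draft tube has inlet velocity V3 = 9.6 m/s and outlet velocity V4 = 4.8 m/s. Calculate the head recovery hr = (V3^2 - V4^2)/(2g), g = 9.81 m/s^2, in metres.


hr = (9.6^2 - 4.8^2) / (2*9.81) = 3.5229 m


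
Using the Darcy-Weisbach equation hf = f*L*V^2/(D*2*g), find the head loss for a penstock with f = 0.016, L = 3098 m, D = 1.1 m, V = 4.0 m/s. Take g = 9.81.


hf = 0.016 * 3098 * 4.0^2 / (1.1 * 2 * 9.81) = 36.7477 m


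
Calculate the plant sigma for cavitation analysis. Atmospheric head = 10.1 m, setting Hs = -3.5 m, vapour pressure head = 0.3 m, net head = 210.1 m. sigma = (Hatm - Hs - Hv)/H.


sigma = (10.1 - (-3.5) - 0.3) / 210.1 = 0.0633


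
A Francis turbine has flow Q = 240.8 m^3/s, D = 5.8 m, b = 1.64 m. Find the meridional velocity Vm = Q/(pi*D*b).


Vm = 240.8 / (pi * 5.8 * 1.64) = 8.0581 m/s


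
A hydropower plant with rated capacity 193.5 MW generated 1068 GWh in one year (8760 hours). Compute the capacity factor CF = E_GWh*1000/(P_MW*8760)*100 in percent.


CF = 1068 * 1000 / (193.5 * 8760) * 100 = 63.0066 %


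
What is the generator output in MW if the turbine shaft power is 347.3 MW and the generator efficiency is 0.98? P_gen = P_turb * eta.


P_gen = 347.3 * 0.98 = 340.3540 MW


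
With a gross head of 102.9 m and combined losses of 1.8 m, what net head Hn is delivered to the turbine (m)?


Hn = 102.9 - 1.8 = 101.1000 m


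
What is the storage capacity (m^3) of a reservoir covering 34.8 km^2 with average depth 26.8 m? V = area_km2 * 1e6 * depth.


V = 34.8 * 1e6 * 26.8 = 9.3264e+08 m^3


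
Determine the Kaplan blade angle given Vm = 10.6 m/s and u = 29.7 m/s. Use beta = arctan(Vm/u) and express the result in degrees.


beta = arctan(10.6 / 29.7) = 19.6416 degrees


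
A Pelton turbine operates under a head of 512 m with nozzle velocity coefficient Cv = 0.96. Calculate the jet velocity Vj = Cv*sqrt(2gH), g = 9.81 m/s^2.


Vj = 0.96 * sqrt(2*9.81*512) = 96.2179 m/s


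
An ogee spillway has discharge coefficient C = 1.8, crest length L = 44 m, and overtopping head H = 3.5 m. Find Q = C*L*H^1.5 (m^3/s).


Q = 1.8 * 44 * 3.5^1.5 = 518.5937 m^3/s


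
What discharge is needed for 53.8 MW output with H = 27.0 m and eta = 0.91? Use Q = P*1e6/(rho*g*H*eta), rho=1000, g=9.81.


Q = 53.8 * 1e6 / (1000 * 9.81 * 27.0 * 0.91) = 223.2072 m^3/s


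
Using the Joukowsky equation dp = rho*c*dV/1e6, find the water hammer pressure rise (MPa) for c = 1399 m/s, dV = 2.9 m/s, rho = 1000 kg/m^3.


dp = 1000 * 1399 * 2.9 / 1e6 = 4.0571 MPa


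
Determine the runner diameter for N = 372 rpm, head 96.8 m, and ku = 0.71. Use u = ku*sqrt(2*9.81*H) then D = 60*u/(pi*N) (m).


u = 0.71 * sqrt(2*9.81*96.8) = 30.9418 m/s
D = 60 * 30.9418 / (pi * 372) = 1.5886 m


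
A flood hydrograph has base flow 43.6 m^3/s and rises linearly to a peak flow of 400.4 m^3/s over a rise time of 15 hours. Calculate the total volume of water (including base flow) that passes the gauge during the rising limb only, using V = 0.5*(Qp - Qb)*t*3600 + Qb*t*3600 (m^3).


V = 0.5*(400.4 - 43.6)*15*3600 + 43.6*15*3600 = 1.1988e+07 m^3


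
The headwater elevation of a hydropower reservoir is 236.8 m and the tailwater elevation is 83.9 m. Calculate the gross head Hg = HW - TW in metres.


Hg = 236.8 - 83.9 = 152.9000 m


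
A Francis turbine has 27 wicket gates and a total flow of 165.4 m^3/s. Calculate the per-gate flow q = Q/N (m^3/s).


q = 165.4 / 27 = 6.1259 m^3/s


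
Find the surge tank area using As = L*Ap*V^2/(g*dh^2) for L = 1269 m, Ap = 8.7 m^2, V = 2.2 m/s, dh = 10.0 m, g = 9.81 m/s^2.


As = 1269 * 8.7 * 2.2^2 / (9.81 * 10.0^2) = 54.4700 m^2


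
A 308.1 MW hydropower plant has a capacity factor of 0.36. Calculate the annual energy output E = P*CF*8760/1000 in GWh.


E = 308.1 * 0.36 * 8760 / 1000 = 971.6242 GWh


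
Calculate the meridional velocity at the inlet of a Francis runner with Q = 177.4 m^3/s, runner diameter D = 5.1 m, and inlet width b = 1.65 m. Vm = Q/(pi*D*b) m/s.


Vm = 177.4 / (pi * 5.1 * 1.65) = 6.7104 m/s


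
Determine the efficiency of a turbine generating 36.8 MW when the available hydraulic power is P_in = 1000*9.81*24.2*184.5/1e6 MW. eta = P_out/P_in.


P_in = 1000 * 9.81 * 24.2 * 184.5 / 1e6 = 43.8007 MW
eta = 36.8 / 43.8007 = 0.8402


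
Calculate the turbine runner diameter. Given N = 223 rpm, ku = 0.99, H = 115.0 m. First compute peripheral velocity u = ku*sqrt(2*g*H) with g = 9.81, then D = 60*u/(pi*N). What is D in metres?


u = 0.99 * sqrt(2*9.81*115.0) = 47.0255 m/s
D = 60 * 47.0255 / (pi * 223) = 4.0274 m


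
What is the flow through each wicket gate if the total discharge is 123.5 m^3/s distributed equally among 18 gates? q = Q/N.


q = 123.5 / 18 = 6.8611 m^3/s


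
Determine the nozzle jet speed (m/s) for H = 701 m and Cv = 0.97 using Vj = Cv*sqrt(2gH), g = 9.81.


Vj = 0.97 * sqrt(2*9.81*701) = 113.7576 m/s


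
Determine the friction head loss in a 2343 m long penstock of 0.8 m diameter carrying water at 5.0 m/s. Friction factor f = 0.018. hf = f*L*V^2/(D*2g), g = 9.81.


hf = 0.018 * 2343 * 5.0^2 / (0.8 * 2 * 9.81) = 67.1732 m


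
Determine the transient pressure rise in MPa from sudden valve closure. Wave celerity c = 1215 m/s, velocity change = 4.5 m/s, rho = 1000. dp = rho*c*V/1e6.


dp = 1000 * 1215 * 4.5 / 1e6 = 5.4675 MPa


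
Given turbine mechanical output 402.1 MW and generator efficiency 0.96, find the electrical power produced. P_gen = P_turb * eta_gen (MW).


P_gen = 402.1 * 0.96 = 386.0160 MW


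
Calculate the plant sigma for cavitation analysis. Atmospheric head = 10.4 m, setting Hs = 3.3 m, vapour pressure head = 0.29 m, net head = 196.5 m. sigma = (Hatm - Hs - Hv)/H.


sigma = (10.4 - 3.3 - 0.29) / 196.5 = 0.0347


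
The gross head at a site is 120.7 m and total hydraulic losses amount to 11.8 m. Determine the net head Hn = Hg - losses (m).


Hn = 120.7 - 11.8 = 108.9000 m


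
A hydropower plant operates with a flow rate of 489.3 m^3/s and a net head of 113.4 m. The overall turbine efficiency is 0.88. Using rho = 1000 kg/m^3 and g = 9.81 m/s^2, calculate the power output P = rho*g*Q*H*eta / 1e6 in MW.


P = 1000 * 9.81 * 489.3 * 113.4 * 0.88 / 1e6 = 479.0049 MW


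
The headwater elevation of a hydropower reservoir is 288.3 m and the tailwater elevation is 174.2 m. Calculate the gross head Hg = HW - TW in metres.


Hg = 288.3 - 174.2 = 114.1000 m
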